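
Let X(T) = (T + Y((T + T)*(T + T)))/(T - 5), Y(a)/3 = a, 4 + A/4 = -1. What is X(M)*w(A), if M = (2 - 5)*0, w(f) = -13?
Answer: 0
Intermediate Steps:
A = -20 (A = -16 + 4*(-1) = -16 - 4 = -20)
Y(a) = 3*a
M = 0 (M = -3*0 = 0)
X(T) = (T + 12*T²)/(-5 + T) (X(T) = (T + 3*((T + T)*(T + T)))/(T - 5) = (T + 3*((2*T)*(2*T)))/(-5 + T) = (T + 3*(4*T²))/(-5 + T) = (T + 12*T²)/(-5 + T))
X(M)*w(A) = (0*(1 + 12*0)/(-5 + 0))*(-13) = (0*(1 + 0)/(-5))*(-13) = (0*(-⅕)*1)*(-13) = 0*(-13) = 0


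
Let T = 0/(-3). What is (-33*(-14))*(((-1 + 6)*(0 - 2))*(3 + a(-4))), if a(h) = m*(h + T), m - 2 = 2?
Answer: 60060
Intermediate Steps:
T = 0 (T = 0*(-⅓) = 0)
m = 4 (m = 2 + 2 = 4)
a(h) = 4*h (a(h) = 4*(h + 0) = 4*h)
(-33*(-14))*(((-1 + 6)*(0 - 2))*(3 + a(-4))) = (-33*(-14))*(((-1 + 6)*(0 - 2))*(3 + 4*(-4))) = 462*((5*(-2))*(3 - 16)) = 462*(-10*(-13)) = 462*130 = 60060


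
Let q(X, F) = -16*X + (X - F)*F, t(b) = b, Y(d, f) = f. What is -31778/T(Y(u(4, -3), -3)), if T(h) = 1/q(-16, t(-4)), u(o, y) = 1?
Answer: -9660512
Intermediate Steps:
q(X, F) = -16*X + F*(X - F)
T(h) = 1/304 (T(h) = 1/(-1*(-4)² - 16*(-16) - 4*(-16)) = 1/(-1*16 + 256 + 64) = 1/(-16 + 256 + 64) = 1/304)
-31778/T(Y(u(4, -3), -3)) = -31778/1/304 = -31778*304 = -1*9660512 = -9660512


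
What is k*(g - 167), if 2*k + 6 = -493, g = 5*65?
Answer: -39421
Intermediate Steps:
g = 325
k = -499/2 (k = -3 + (1/2)*(-493) = -3 - 493/2 = -499/2 ≈ -249.50)
k*(g - 167) = -499*(325 - 167)/2 = -499/2*158 = -39421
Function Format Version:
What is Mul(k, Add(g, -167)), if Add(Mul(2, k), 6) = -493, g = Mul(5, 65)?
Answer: -39421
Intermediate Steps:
g = 325
k = Rational(-499, 2) (k = Add(-3, Mul(Rational(1, 2), -493)) = Add(-3, Rational(-493, 2)) = Rational(-499, 2) ≈ -249.50)
Mul(k, Add(g, -167)) = Mul(Rational(-499, 2), Add(325, -167)) = Mul(Rational(-499, 2), 158) = -39421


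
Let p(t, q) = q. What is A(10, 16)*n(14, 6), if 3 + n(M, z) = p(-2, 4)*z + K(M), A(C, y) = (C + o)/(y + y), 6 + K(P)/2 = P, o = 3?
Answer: 481/32 ≈ 15.031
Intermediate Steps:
K(P) = -12 + 2*P
A(C, y) = (3 + C)/(2*y) (A(C, y) = (C + 3)/(y + y) = (3 + C)/((2*y)) = (3 + C)*(1/(2*y)) = (3 + C)/(2*y))
n(M, z) = -15 + 2*M + 4*z (n(M, z) = -3 + (4*z + (-12 + 2*M)) = -3 + (-12 + 2*M + 4*z) = -15 + 2*M + 4*z)
A(10, 16)*n(14, 6) = ((½)*(3 + 10)/16)*(-15 + 2*14 + 4*6) = ((½)*(1/16)*13)*(-15 + 28 + 24) = (13/32)*37 = 481/32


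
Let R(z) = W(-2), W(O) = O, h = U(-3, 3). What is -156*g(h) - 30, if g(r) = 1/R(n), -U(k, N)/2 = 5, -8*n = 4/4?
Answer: 48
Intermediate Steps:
n = -1/8 (n = -1/(2*4) = -1/8*1 = -1/8 ≈ -0.12500)
U(k, N) = -10 (U(k, N) = -2*5 = -10)
h = -10
R(z) = -2
g(r) = -1/2 (g(r) = 1/(-2) = -1/2)
-156*g(h) - 30 = -156*(-1/2) - 30 = 78 - 30 = 48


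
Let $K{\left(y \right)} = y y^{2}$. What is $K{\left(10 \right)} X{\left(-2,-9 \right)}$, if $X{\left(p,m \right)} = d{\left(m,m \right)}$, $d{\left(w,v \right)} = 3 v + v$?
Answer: $-36000$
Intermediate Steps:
$K{\left(y \right)} = y^{3}$
$d{\left(w,v \right)} = 4 v$
$X{\left(p,m \right)} = 4 m$
$K{\left(10 \right)} X{\left(-2,-9 \right)} = 10^{3} \cdot 4 \left(-9\right) = 1000 \left(-36\right) = -36000$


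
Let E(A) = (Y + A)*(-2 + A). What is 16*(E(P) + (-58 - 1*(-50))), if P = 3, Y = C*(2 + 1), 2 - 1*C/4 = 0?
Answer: 304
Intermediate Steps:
C = 8 (C = 8 - 4*0 = 8 + 0 = 8)
Y = 24 (Y = 8*(2 + 1) = 8*3 = 24)
E(A) = (-2 + A)*(24 + A) (E(A) = (24 + A)*(-2 + A) = (-2 + A)*(24 + A))
16*(E(P) + (-58 - 1*(-50))) = 16*((-48 + 3² + 22*3) + (-58 - 1*(-50))) = 16*((-48 + 9 + 66) + (-58 + 50)) = 16*(27 - 8) = 16*19 = 304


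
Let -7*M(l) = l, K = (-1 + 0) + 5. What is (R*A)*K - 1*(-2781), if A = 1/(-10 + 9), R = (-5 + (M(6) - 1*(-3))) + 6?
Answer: 19379/7 ≈ 2768.4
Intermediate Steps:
K = 4 (K = -1 + 5 = 4)
M(l) = -l/7
R = 22/7 (R = (-5 + (-⅐*6 - 1*(-3))) + 6 = (-5 + (-6/7 + 3)) + 6 = (-5 + 15/7) + 6 = -20/7 + 6 = 22/7 ≈ 3.1429)
A = -1 (A = 1/(-1) = -1)
(R*A)*K - 1*(-2781) = ((22/7)*(-1))*4 - 1*(-2781) = -22/7*4 + 2781 = -88/7 + 2781 = 19379/7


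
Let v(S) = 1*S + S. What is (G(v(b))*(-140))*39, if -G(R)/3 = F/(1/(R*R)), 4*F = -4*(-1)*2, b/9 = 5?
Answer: 265356000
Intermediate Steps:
b = 45 (b = 9*5 = 45)
F = 2 (F = (-4*(-1)*2)/4 = (4*2)/4 = (1/4)*8 = 2)
v(S) = 2*S (v(S) = S + S = 2*S)
G(R) = -6*R**2 (G(R) = -6/(1/(R*R)) = -6/(1/(R**2)) = -6/(R**(-2)) = -6*R**2)
(G(v(b))*(-140))*39 = (-6*(2*45)**2*(-140))*39 = (-6*90**2*(-140))*39 = (-6*8100*(-140))*39 = -48600*(-140)*39 = 6804000*39 = 265356000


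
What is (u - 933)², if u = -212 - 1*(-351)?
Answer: 630436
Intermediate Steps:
u = 139 (u = -212 + 351 = 139)
(u - 933)² = (139 - 933)² = (-794)² = 630436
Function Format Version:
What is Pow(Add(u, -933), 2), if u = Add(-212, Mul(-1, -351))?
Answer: 630436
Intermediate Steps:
u = 139 (u = Add(-212, 351) = 139)
Pow(Add(u, -933), 2) = Pow(Add(139, -933), 2) = Pow(-794, 2) = 630436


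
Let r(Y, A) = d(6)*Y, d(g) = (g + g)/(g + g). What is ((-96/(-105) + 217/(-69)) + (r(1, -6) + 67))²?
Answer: 25227921889/5832225 ≈ 4325.6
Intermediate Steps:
d(g) = 1 (d(g) = (2*g)/((2*g)) = (2*g)*(1/(2*g)) = 1)
r(Y, A) = Y (r(Y, A) = 1*Y = Y)
((-96/(-105) + 217/(-69)) + (r(1, -6) + 67))² = ((-96/(-105) + 217/(-69)) + (1 + 67))² = ((-96*(-1/105) + 217*(-1/69)) + 68)² = ((32/35 - 217/69) + 68)² = (-5387/2415 + 68)² = (158833/2415)² = 25227921889/5832225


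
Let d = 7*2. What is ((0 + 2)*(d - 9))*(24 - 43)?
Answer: -190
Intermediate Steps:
d = 14
((0 + 2)*(d - 9))*(24 - 43) = ((0 + 2)*(14 - 9))*(24 - 43) = (2*5)*(-19) = 10*(-19) = -190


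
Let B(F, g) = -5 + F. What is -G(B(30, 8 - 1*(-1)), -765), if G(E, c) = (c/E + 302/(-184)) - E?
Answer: 26331/460 ≈ 57.241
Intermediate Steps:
G(E, c) = -151/92 - E + c/E (G(E, c) = (c/E + 302*(-1/184)) - E = (c/E - 151/92) - E = (-151/92 + c/E) - E = -151/92 - E + c/E)
-G(B(30, 8 - 1*(-1)), -765) = -(-151/92 - (-5 + 30) - 765/(-5 + 30)) = -(-151/92 - 1*25 - 765/25) = -(-151/92 - 25 - 765*1/25) = -(-151/92 - 25 - 153/5) = -1*(-26331/460) = 26331/460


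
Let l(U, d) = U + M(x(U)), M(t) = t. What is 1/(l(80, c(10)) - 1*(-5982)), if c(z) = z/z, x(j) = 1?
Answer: 1/6063 ≈ 0.00016493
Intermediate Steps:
c(z) = 1
l(U, d) = 1 + U (l(U, d) = U + 1 = 1 + U)
1/(l(80, c(10)) - 1*(-5982)) = 1/((1 + 80) - 1*(-5982)) = 1/(81 + 5982) = 1/6063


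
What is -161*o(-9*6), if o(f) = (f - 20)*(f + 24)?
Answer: -357420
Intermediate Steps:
o(f) = (-20 + f)*(24 + f)
-161*o(-9*6) = -161*(-480 + (-9*6)**2 + 4*(-9*6)) = -161*(-480 + (-54)**2 + 4*(-54)) = -161*(-480 + 2916 - 216) = -161*2220 = -357420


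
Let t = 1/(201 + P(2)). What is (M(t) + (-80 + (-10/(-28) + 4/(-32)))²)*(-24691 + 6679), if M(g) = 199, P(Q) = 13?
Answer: -92663422959/784 ≈ -1.1819e+8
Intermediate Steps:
t = 1/214 (t = 1/(201 + 13) = 1/214 ≈ 0.0046729)
(M(t) + (-80 + (-10/(-28) + 4/(-32)))²)*(-24691 + 6679) = (199 + (-80 + (-10/(-28) + 4/(-32)))²)*(-24691 + 6679) = (199 + (-80 + (-10*(-1/28) + 4*(-1/32)))²)*(-18012) = (199 + (-80 + (5/14 - ⅛))²)*(-18012) = (199 + (-80 + 13/56)²)*(-18012) = (199 + (-4467/56)²)*(-18012) = (199 + 19954089/3136)*(-18012) = (20578153/3136)*(-18012) = -92663422959/784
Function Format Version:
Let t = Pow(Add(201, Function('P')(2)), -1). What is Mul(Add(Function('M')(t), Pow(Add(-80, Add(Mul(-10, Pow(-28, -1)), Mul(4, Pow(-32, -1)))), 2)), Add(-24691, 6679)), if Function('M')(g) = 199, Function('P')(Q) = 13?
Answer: Rational(-92663422959, 784) ≈ -1.1819e+8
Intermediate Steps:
t = Rational(1, 214) (t = Pow(Add(201, 13), -1) = Pow(214, -1) = Rational(1, 214) ≈ 0.0046729)
Mul(Add(Function('M')(t), Pow(Add(-80, Add(Mul(-10, Pow(-28, -1)), Mul(4, Pow(-32, -1)))), 2)), Add(-24691, 6679)) = Mul(Add(199, Pow(Add(-80, Add(Mul(-10, Pow(-28, -1)), Mul(4, Pow(-32, -1)))), 2)), Add(-24691, 6679)) = Mul(Add(199, Pow(Add(-80, Add(Mul(-10, Rational(-1, 28)), Mul(4, Rational(-1, 32)))), 2)), -18012) = Mul(Add(199, Pow(Add(-80, Add(Rational(5, 14), Rational(-1, 8))), 2)), -18012) = Mul(Add(199, Pow(Add(-80, Rational(13, 56)), 2)), -18012) = Mul(Add(199, Pow(Rational(-4467, 56), 2)), -18012) = Mul(Add(199, Rational(19954089, 3136)), -18012) = Mul(Rational(20578153, 3136), -18012) = Rational(-92663422959, 784)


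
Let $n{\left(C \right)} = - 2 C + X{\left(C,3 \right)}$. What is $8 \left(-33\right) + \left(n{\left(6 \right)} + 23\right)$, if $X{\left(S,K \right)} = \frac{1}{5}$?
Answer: $- \frac{1264}{5} \approx -252.8$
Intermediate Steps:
$X{\left(S,K \right)} = \frac{1}{5}$
$n{\left(C \right)} = \frac{1}{5} - 2 C$ ($n{\left(C \right)} = - 2 C + \frac{1}{5} = \frac{1}{5} - 2 C$)
$8 \left(-33\right) + \left(n{\left(6 \right)} + 23\right) = 8 \left(-33\right) + \left(\left(\frac{1}{5} - 12\right) + 23\right) = -264 + \left(\left(\frac{1}{5} - 12\right) + 23\right) = -264 + \left(- \frac{59}{5} + 23\right) = -264 + \frac{56}{5} = - \frac{1264}{5}$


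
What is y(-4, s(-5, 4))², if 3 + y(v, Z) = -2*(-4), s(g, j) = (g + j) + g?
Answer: 25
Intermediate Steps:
s(g, j) = j + 2*g
y(v, Z) = 5 (y(v, Z) = -3 - 2*(-4) = -3 + 8 = 5)
y(-4, s(-5, 4))² = 5² = 25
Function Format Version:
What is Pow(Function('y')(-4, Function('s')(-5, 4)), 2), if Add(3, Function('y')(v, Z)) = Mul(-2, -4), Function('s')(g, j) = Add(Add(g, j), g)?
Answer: 25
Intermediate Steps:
Function('s')(g, j) = Add(j, Mul(2, g))
Function('y')(v, Z) = 5 (Function('y')(v, Z) = Add(-3, Mul(-2, -4)) = Add(-3, 8) = 5)
Pow(Function('y')(-4, Function('s')(-5, 4)), 2) = Pow(5, 2) = 25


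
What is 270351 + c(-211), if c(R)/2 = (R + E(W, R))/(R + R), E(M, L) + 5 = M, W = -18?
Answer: 57044295/211 ≈ 2.7035e+5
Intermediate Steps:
E(M, L) = -5 + M
c(R) = (-23 + R)/R (c(R) = 2*((R + (-5 - 18))/(R + R)) = 2*((R - 23)/((2*R))) = 2*((-23 + R)*(1/(2*R))) = 2*((-23 + R)/(2*R)) = (-23 + R)/R)
270351 + c(-211) = 270351 + (-23 - 211)/(-211) = 270351 - 1/211*(-234) = 270351 + 234/211 = 57044295/211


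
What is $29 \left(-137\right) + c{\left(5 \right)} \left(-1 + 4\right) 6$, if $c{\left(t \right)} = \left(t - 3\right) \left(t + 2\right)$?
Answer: $-3721$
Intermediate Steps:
$c{\left(t \right)} = \left(-3 + t\right) \left(2 + t\right)$
$29 \left(-137\right) + c{\left(5 \right)} \left(-1 + 4\right) 6 = 29 \left(-137\right) + \left(-6 + 5^{2} - 5\right) \left(-1 + 4\right) 6 = -3973 + \left(-6 + 25 - 5\right) 3 \cdot 6 = -3973 + 14 \cdot 3 \cdot 6 = -3973 + 42 \cdot 6 = -3973 + 252 = -3721$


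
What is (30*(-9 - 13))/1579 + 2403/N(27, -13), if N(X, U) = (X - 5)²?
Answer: 3474897/764236 ≈ 4.5469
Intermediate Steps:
N(X, U) = (-5 + X)²
(30*(-9 - 13))/1579 + 2403/N(27, -13) = (30*(-9 - 13))/1579 + 2403/((-5 + 27)²) = (30*(-22))*(1/1579) + 2403/(22²) = -660*1/1579 + 2403/484 = -660/1579 + 2403*(1/484) = -660/1579 + 2403/484 = 3474897/764236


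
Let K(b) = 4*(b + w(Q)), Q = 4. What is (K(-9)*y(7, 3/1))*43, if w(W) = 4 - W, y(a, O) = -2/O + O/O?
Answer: -516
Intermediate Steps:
y(a, O) = 1 - 2/O (y(a, O) = -2/O + 1 = 1 - 2/O)
K(b) = 4*b (K(b) = 4*(b + (4 - 1*4)) = 4*(b + (4 - 4)) = 4*(b + 0) = 4*b)
(K(-9)*y(7, 3/1))*43 = ((4*(-9))*((-2 + 3/1)/((3/1))))*43 = -36*(-2 + 3*1)/(3*1)*43 = -36*(-2 + 3)/3*43 = -12*43 = -516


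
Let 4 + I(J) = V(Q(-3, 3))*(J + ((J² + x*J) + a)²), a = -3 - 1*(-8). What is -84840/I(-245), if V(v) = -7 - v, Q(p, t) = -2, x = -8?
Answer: 84840/19213799279 ≈ 4.4156e-6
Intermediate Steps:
a = 5 (a = -3 + 8 = 5)
I(J) = -4 - 5*J - 5*(5 + J² - 8*J)² (I(J) = -4 + (-7 - 1*(-2))*(J + ((J² - 8*J) + 5)²) = -4 + (-7 + 2)*(J + (5 + J² - 8*J)²) = -4 - 5*(J + (5 + J² - 8*J)²) = -4 + (-5*J - 5*(5 + J² - 8*J)²) = -4 - 5*J - 5*(5 + J² - 8*J)²)
-84840/I(-245) = -84840/(-4 - 5*(-245) - 5*(5 + (-245)² - 8*(-245))²) = -84840/(-4 + 1225 - 5*(5 + 60025 + 1960)²) = -84840/(-4 + 1225 - 5*61990²) = -84840/(-4 + 1225 - 5*3842760100) = -84840/(-4 + 1225 - 19213800500) = -84840/(-19213799279) = -84840*(-1/19213799279) = 84840/19213799279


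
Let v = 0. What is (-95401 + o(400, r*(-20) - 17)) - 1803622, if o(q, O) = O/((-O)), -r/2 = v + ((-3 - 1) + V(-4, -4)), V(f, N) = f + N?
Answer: -1899024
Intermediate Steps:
V(f, N) = N + f
r = 24 (r = -2*(0 + ((-3 - 1) + (-4 - 4))) = -2*(0 + (-4 - 8)) = -2*(0 - 12) = -2*(-12) = 24)
o(q, O) = -1 (o(q, O) = O*(-1/O) = -1)
(-95401 + o(400, r*(-20) - 17)) - 1803622 = (-95401 - 1) - 1803622 = -95402 - 1803622 = -1899024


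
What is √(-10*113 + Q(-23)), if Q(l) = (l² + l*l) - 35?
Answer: I*√107 ≈ 10.344*I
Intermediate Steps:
Q(l) = -35 + 2*l² (Q(l) = (l² + l²) - 35 = 2*l² - 35 = -35 + 2*l²)
√(-10*113 + Q(-23)) = √(-10*113 + (-35 + 2*(-23)²)) = √(-1130 + (-35 + 2*529)) = √(-1130 + (-35 + 1058)) = √(-1130 + 1023) = √(-107) = I*√107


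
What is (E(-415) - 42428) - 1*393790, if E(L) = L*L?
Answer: -263993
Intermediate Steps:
E(L) = L**2
(E(-415) - 42428) - 1*393790 = ((-415)**2 - 42428) - 1*393790 = (172225 - 42428) - 393790 = 129797 - 393790 = -263993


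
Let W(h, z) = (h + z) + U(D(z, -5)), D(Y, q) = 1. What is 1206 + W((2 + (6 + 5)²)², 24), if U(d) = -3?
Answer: 16356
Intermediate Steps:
W(h, z) = -3 + h + z (W(h, z) = (h + z) - 3 = -3 + h + z)
1206 + W((2 + (6 + 5)²)², 24) = 1206 + (-3 + (2 + (6 + 5)²)² + 24) = 1206 + (-3 + (2 + 11²)² + 24) = 1206 + (-3 + (2 + 121)² + 24) = 1206 + (-3 + 123² + 24) = 1206 + (-3 + 15129 + 24) = 1206 + 15150 = 16356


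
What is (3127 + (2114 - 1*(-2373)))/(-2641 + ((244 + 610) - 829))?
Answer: -1269/436 ≈ -2.9105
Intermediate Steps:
(3127 + (2114 - 1*(-2373)))/(-2641 + ((244 + 610) - 829)) = (3127 + (2114 + 2373))/(-2641 + (854 - 829)) = (3127 + 4487)/(-2641 + 25) = 7614/(-2616) = 7614*(-1/2616) = -1269/436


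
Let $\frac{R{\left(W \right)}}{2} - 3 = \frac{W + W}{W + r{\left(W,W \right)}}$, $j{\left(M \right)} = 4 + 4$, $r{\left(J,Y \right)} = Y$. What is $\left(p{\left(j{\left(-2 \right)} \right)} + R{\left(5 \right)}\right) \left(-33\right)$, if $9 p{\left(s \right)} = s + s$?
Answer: $- \frac{968}{3} \approx -322.67$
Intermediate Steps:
$j{\left(M \right)} = 8$
$p{\left(s \right)} = \frac{2 s}{9}$ ($p{\left(s \right)} = \frac{s + s}{9} = \frac{2 s}{9}$)
$R{\left(W \right)} = 8$ ($R{\left(W \right)} = 6 + 2 \frac{W + W}{W + W} = 6 + 2 \frac{2 W}{2 W} = 6 + 2 \cdot 2 W \frac{1}{2 W} = 6 + 2 \cdot 1 = 6 + 2 = 8$)
$\left(p{\left(j{\left(-2 \right)} \right)} + R{\left(5 \right)}\right) \left(-33\right) = \left(\frac{2}{9} \cdot 8 + 8\right) \left(-33\right) = \left(\frac{16}{9} + 8\right) \left(-33\right) = \frac{88}{9} \left(-33\right) = - \frac{968}{3}$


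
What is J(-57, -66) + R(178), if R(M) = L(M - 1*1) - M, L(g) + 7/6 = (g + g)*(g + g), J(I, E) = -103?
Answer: 750203/6 ≈ 1.2503e+5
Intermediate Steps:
L(g) = -7/6 + 4*g² (L(g) = -7/6 + (g + g)*(g + g) = -7/6 + (2*g)*(2*g) = -7/6 + 4*g²)
R(M) = -7/6 - M + 4*(-1 + M)² (R(M) = (-7/6 + 4*(M - 1*1)²) - M = (-7/6 + 4*(M - 1)²) - M = (-7/6 + 4*(-1 + M)²) - M = -7/6 - M + 4*(-1 + M)²)
J(-57, -66) + R(178) = -103 + (17/6 - 9*178 + 4*178²) = -103 + (17/6 - 1602 + 4*31684) = -103 + (17/6 - 1602 + 126736) = -103 + 750821/6 = 750203/6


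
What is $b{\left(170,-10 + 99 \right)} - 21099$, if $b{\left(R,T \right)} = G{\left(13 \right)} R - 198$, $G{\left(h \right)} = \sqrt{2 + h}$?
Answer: $-21297 + 170 \sqrt{15} \approx -20639.0$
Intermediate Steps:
$b{\left(R,T \right)} = -198 + R \sqrt{15}$ ($b{\left(R,T \right)} = \sqrt{2 + 13} R - 198 = \sqrt{15} R - 198 = R \sqrt{15} - 198 = -198 + R \sqrt{15}$)
$b{\left(170,-10 + 99 \right)} - 21099 = \left(-198 + 170 \sqrt{15}\right) - 21099 = -21297 + 170 \sqrt{15}$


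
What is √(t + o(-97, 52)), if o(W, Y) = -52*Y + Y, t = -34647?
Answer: I*√37299 ≈ 193.13*I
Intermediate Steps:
o(W, Y) = -51*Y
√(t + o(-97, 52)) = √(-34647 - 51*52) = √(-34647 - 2652) = √(-37299) = I*√37299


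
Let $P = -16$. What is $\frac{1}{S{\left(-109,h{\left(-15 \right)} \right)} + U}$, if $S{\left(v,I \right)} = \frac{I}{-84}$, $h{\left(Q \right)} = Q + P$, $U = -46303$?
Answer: $- \frac{84}{3889421} \approx -2.1597 \cdot 10^{-5}$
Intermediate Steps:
$h{\left(Q \right)} = -16 + Q$ ($h{\left(Q \right)} = Q - 16 = -16 + Q$)
$S{\left(v,I \right)} = - \frac{I}{84}$ ($S{\left(v,I \right)} = I \left(- \frac{1}{84}\right) = - \frac{I}{84}$)
$\frac{1}{S{\left(-109,h{\left(-15 \right)} \right)} + U} = \frac{1}{- \frac{-16 - 15}{84} - 46303} = \frac{1}{\left(- \frac{1}{84}\right) \left(-31\right) - 46303} = \frac{1}{\frac{31}{84} - 46303} = \frac{1}{- \frac{3889421}{84}} = - \frac{84}{3889421}$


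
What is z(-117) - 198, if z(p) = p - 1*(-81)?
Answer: -234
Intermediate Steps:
z(p) = 81 + p (z(p) = p + 81 = 81 + p)
z(-117) - 198 = (81 - 117) - 198 = -36 - 198 = -234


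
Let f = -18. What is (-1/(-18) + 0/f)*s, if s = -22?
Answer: -11/9 ≈ -1.2222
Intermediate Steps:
(-1/(-18) + 0/f)*s = (-1/(-18) + 0/(-18))*(-22) = (-1*(-1/18) + 0*(-1/18))*(-22) = (1/18 + 0)*(-22) = (1/18)*(-22) = -11/9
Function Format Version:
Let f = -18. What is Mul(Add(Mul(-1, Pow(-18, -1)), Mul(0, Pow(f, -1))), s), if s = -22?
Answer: Rational(-11, 9) ≈ -1.2222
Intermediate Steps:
Mul(Add(Mul(-1, Pow(-18, -1)), Mul(0, Pow(f, -1))), s) = Mul(Add(Mul(-1, Pow(-18, -1)), Mul(0, Pow(-18, -1))), -22) = Mul(Add(Mul(-1, Rational(-1, 18)), Mul(0, Rational(-1, 18))), -22) = Mul(Add(Rational(1, 18), 0), -22) = Mul(Rational(1, 18), -22) = Rational(-11, 9)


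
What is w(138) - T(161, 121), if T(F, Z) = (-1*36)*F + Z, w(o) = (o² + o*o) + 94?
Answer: 43857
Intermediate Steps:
w(o) = 94 + 2*o² (w(o) = (o² + o²) + 94 = 2*o² + 94 = 94 + 2*o²)
T(F, Z) = Z - 36*F (T(F, Z) = -36*F + Z = Z - 36*F)
w(138) - T(161, 121) = (94 + 2*138²) - (121 - 36*161) = (94 + 2*19044) - (121 - 5796) = (94 + 38088) - 1*(-5675) = 38182 + 5675 = 43857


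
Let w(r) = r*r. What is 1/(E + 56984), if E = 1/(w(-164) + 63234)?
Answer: 90130/5135967921 ≈ 1.7549e-5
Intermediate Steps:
w(r) = r**2
E = 1/90130 (E = 1/((-164)**2 + 63234) = 1/(26896 + 63234) = 1/90130 ≈ 1.1095e-5)
1/(E + 56984) = 1/(1/90130 + 56984) = 1/(5135967921/90130) = 90130/5135967921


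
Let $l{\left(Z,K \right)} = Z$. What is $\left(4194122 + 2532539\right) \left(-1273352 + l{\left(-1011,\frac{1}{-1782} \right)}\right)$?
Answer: $-8572207891943$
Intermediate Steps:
$\left(4194122 + 2532539\right) \left(-1273352 + l{\left(-1011,\frac{1}{-1782} \right)}\right) = \left(4194122 + 2532539\right) \left(-1273352 - 1011\right) = 6726661 \left(-1274363\right) = -8572207891943$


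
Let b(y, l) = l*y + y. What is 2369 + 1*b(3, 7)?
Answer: 2393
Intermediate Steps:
b(y, l) = y + l*y
2369 + 1*b(3, 7) = 2369 + 1*(3*(1 + 7)) = 2369 + 1*(3*8) = 2369 + 1*24 = 2369 + 24 = 2393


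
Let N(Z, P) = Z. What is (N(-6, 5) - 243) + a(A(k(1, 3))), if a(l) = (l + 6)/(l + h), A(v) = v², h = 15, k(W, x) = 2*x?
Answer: -4219/17 ≈ -248.18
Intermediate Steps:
a(l) = (6 + l)/(15 + l) (a(l) = (l + 6)/(l + 15) = (6 + l)/(15 + l))
(N(-6, 5) - 243) + a(A(k(1, 3))) = (-6 - 243) + (6 + (2*3)²)/(15 + (2*3)²) = -249 + (6 + 6²)/(15 + 6²) = -249 + (6 + 36)/(15 + 36) = -249 + 42/51 = -249 + (1/51)*42 = -249 + 14/17 = -4219/17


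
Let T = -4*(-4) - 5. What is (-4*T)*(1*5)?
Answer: -220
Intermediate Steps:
T = 11 (T = 16 - 5 = 11)
(-4*T)*(1*5) = (-4*11)*(1*5) = -44*5 = -220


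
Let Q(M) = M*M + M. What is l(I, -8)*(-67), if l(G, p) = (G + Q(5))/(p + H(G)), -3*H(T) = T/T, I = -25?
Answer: 201/5 ≈ 40.200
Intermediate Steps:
H(T) = -⅓ (H(T) = -T/(3*T) = -⅓*1 = -⅓)
Q(M) = M + M² (Q(M) = M² + M = M + M²)
l(G, p) = (30 + G)/(-⅓ + p) (l(G, p) = (G + 5*(1 + 5))/(p - ⅓) = (G + 5*6)/(-⅓ + p) = (G + 30)/(-⅓ + p) = (30 + G)/(-⅓ + p))
l(I, -8)*(-67) = (3*(30 - 25)/(-1 + 3*(-8)))*(-67) = (3*5/(-1 - 24))*(-67) = (3*5/(-25))*(-67) = (3*(-1/25)*5)*(-67) = -⅗*(-67) = 201/5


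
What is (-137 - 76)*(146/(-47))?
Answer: 31098/47 ≈ 661.66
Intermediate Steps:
(-137 - 76)*(146/(-47)) = -31098*(-1)/47 = -213*(-146/47) = 31098/47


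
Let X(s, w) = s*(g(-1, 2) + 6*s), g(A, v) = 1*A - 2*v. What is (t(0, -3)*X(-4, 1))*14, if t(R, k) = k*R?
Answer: 0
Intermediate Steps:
t(R, k) = R*k
g(A, v) = A - 2*v
X(s, w) = s*(-5 + 6*s) (X(s, w) = s*((-1 - 2*2) + 6*s) = s*((-1 - 4) + 6*s) = s*(-5 + 6*s))
(t(0, -3)*X(-4, 1))*14 = ((0*(-3))*(-4*(-5 + 6*(-4))))*14 = (0*(-4*(-5 - 24)))*14 = (0*(-4*(-29)))*14 = (0*116)*14 = 0*14 = 0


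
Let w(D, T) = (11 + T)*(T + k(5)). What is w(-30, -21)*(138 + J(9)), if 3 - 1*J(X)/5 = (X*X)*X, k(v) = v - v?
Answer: -733320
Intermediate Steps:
k(v) = 0
w(D, T) = T*(11 + T) (w(D, T) = (11 + T)*(T + 0) = (11 + T)*T = T*(11 + T))
J(X) = 15 - 5*X**3 (J(X) = 15 - 5*X*X*X = 15 - 5*X**2*X = 15 - 5*X**3)
w(-30, -21)*(138 + J(9)) = (-21*(11 - 21))*(138 + (15 - 5*9**3)) = (-21*(-10))*(138 + (15 - 5*729)) = 210*(138 + (15 - 3645)) = 210*(138 - 3630) = 210*(-3492) = -733320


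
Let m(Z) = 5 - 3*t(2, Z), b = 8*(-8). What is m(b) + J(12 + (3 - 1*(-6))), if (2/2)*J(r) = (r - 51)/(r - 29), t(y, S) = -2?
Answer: 59/4 ≈ 14.750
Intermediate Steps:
b = -64
m(Z) = 11 (m(Z) = 5 - 3*(-2) = 5 + 6 = 11)
J(r) = (-51 + r)/(-29 + r) (J(r) = (r - 51)/(r - 29) = (-51 + r)/(-29 + r))
m(b) + J(12 + (3 - 1*(-6))) = 11 + (-51 + (12 + (3 - 1*(-6))))/(-29 + (12 + (3 - 1*(-6)))) = 11 + (-51 + (12 + (3 + 6)))/(-29 + (12 + (3 + 6))) = 11 + (-51 + (12 + 9))/(-29 + (12 + 9)) = 11 + (-51 + 21)/(-29 + 21) = 11 - 30/(-8) = 11 - 1/8*(-30) = 11 + 15/4 = 59/4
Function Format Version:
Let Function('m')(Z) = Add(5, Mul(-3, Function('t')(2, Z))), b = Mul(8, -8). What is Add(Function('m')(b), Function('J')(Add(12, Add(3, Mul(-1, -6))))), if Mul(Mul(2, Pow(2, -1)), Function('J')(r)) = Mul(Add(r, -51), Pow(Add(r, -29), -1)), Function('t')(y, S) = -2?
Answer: Rational(59, 4) ≈ 14.750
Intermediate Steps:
b = -64
Function('m')(Z) = 11 (Function('m')(Z) = Add(5, Mul(-3, -2)) = Add(5, 6) = 11)
Function('J')(r) = Mul(Pow(Add(-29, r), -1), Add(-51, r)) (Function('J')(r) = Mul(Add(r, -51), Pow(Add(r, -29), -1)) = Mul(Add(-51, r), Pow(Add(-29, r), -1)) = Mul(Pow(Add(-29, r), -1), Add(-51, r)))
Add(Function('m')(b), Function('J')(Add(12, Add(3, Mul(-1, -6))))) = Add(11, Mul(Pow(Add(-29, Add(12, Add(3, Mul(-1, -6)))), -1), Add(-51, Add(12, Add(3, Mul(-1, -6)))))) = Add(11, Mul(Pow(Add(-29, Add(12, Add(3, 6))), -1), Add(-51, Add(12, Add(3, 6))))) = Add(11, Mul(Pow(Add(-29, Add(12, 9)), -1), Add(-51, Add(12, 9)))) = Add(11, Mul(Pow(Add(-29, 21), -1), Add(-51, 21))) = Add(11, Mul(Pow(-8, -1), -30)) = Add(11, Mul(Rational(-1, 8), -30)) = Add(11, Rational(15, 4)) = Rational(59, 4)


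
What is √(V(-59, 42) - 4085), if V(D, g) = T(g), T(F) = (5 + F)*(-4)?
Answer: I*√4273 ≈ 65.368*I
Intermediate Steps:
T(F) = -20 - 4*F
V(D, g) = -20 - 4*g
√(V(-59, 42) - 4085) = √((-20 - 4*42) - 4085) = √((-20 - 168) - 4085) = √(-188 - 4085) = √(-4273) = I*√4273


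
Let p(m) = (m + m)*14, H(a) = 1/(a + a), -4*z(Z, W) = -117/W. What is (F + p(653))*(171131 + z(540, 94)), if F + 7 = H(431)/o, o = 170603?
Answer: 172948246951548788679/55294479536 ≈ 3.1278e+9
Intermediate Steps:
z(Z, W) = 117/(4*W) (z(Z, W) = -(-117)/(4*W) = 117/(4*W))
H(a) = 1/(2*a)
p(m) = 28*m (p(m) = (2*m)*14 = 28*m)
F = -1029418501/147059786 (F = -7 + ((1/2)/431)/170603 = -7 + ((1/2)*(1/431))*(1/170603) = -7 + (1/862)*(1/170603) = -7 + 1/147059786 = -1029418501/147059786 ≈ -7.0000)
(F + p(653))*(171131 + z(540, 94)) = (-1029418501/147059786 + 28*653)*(171131 + (117/4)/94) = (-1029418501/147059786 + 18284)*(171131 + (117/4)*(1/94)) = 2687811708723*(171131 + 117/376)/147059786 = (2687811708723/147059786)*(64345373/376) = 172948246951548788679/55294479536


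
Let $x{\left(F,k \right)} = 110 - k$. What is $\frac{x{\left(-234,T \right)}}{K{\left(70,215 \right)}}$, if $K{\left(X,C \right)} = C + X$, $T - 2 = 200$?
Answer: $- \frac{92}{285} \approx -0.32281$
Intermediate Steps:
$T = 202$ ($T = 2 + 200 = 202$)
$\frac{x{\left(-234,T \right)}}{K{\left(70,215 \right)}} = \frac{110 - 202}{215 + 70} = \frac{110 - 202}{285} = \left(-92\right) \frac{1}{285} = - \frac{92}{285}$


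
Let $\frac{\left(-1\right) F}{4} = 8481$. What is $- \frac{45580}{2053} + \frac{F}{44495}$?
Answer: $- \frac{190702552}{8304385} \approx -22.964$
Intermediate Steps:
$F = -33924$ ($F = \left(-4\right) 8481 = -33924$)
$- \frac{45580}{2053} + \frac{F}{44495} = - \frac{45580}{2053} - \frac{33924}{44495} = \left(-45580\right) \frac{1}{2053} - \frac{3084}{4045} = - \frac{45580}{2053} - \frac{3084}{4045} = - \frac{190702552}{8304385}$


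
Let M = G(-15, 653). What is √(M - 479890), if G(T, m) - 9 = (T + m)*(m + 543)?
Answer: 3*√31463 ≈ 532.13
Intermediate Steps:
G(T, m) = 9 + (543 + m)*(T + m) (G(T, m) = 9 + (T + m)*(m + 543) = 9 + (T + m)*(543 + m) = 9 + (543 + m)*(T + m))
M = 763057 (M = 9 + 653² + 543*(-15) + 543*653 - 15*653 = 9 + 426409 - 8145 + 354579 - 9795 = 763057)
√(M - 479890) = √(763057 - 479890) = √283167 = 3*√31463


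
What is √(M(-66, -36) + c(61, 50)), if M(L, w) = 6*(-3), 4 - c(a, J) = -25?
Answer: √11 ≈ 3.3166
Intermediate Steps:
c(a, J) = 29 (c(a, J) = 4 - 1*(-25) = 4 + 25 = 29)
M(L, w) = -18
√(M(-66, -36) + c(61, 50)) = √(-18 + 29) = √11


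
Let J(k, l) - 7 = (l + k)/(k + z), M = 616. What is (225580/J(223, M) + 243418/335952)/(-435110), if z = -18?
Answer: -99591565547/2130797396880 ≈ -0.046739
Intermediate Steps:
J(k, l) = 7 + (k + l)/(-18 + k) (J(k, l) = 7 + (l + k)/(k - 18) = 7 + (k + l)/(-18 + k))
(225580/J(223, M) + 243418/335952)/(-435110) = (225580/(((-126 + 616 + 8*223)/(-18 + 223))) + 243418/335952)/(-435110) = (225580/(((-126 + 616 + 1784)/205)) + 243418*(1/335952))*(-1/435110) = (225580/(((1/205)*2274)) + 121709/167976)*(-1/435110) = (225580/(2274/205) + 121709/167976)*(-1/435110) = (225580*(205/2274) + 121709/167976)*(-1/435110) = (23121950/1137 + 121709/167976)*(-1/435110) = (1294690352111/63662904)*(-1/435110) = -99591565547/2130797396880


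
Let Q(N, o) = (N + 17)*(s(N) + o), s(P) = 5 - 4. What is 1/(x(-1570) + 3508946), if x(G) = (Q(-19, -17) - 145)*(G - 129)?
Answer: 1/3700933 ≈ 2.7020e-7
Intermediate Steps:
s(P) = 1
Q(N, o) = (1 + o)*(17 + N) (Q(N, o) = (N + 17)*(1 + o) = (17 + N)*(1 + o) = (1 + o)*(17 + N))
x(G) = 14577 - 113*G (x(G) = ((17 - 19 + 17*(-17) - 19*(-17)) - 145)*(G - 129) = ((17 - 19 - 289 + 323) - 145)*(-129 + G) = (32 - 145)*(-129 + G) = -113*(-129 + G) = 14577 - 113*G)
1/(x(-1570) + 3508946) = 1/((14577 - 113*(-1570)) + 3508946) = 1/((14577 + 177410) + 3508946) = 1/(191987 + 3508946) = 1/3700933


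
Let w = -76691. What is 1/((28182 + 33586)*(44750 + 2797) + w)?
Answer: 1/2936806405 ≈ 3.4051e-10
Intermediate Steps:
1/((28182 + 33586)*(44750 + 2797) + w) = 1/((28182 + 33586)*(44750 + 2797) - 76691) = 1/(61768*47547 - 76691) = 1/(2936883096 - 76691) = 1/2936806405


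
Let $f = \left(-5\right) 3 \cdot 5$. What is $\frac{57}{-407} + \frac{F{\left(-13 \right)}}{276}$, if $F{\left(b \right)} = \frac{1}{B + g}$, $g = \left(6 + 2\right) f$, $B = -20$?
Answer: $- \frac{9754247}{69645840} \approx -0.14005$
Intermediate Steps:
$f = -75$ ($f = \left(-15\right) 5 = -75$)
$g = -600$ ($g = \left(6 + 2\right) \left(-75\right) = 8 \left(-75\right) = -600$)
$F{\left(b \right)} = - \frac{1}{620}$ ($F{\left(b \right)} = \frac{1}{-20 - 600} = \frac{1}{-620} = - \frac{1}{620}$)
$\frac{57}{-407} + \frac{F{\left(-13 \right)}}{276} = \frac{57}{-407} - \frac{1}{620 \cdot 276} = 57 \left(- \frac{1}{407}\right) - \frac{1}{171120} = - \frac{57}{407} - \frac{1}{171120} = - \frac{9754247}{69645840}$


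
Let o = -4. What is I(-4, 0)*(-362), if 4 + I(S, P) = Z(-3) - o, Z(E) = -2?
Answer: 724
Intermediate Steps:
I(S, P) = -2 (I(S, P) = -4 + (-2 - 1*(-4)) = -4 + (-2 + 4) = -4 + 2 = -2)
I(-4, 0)*(-362) = -2*(-362) = 724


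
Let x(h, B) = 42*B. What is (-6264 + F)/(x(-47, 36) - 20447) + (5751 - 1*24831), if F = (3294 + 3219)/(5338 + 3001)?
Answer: -3012660023217/157898965 ≈ -19080.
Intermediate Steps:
F = 6513/8339 ≈ 0.78103
(-6264 + F)/(x(-47, 36) - 20447) + (5751 - 1*24831) = (-6264 + 6513/8339)/(42*36 - 20447) + (5751 - 1*24831) = -52228983/(8339*(1512 - 20447)) + (5751 - 24831) = -52228983/8339/(-18935) - 19080 = -52228983/8339*(-1/18935) - 19080 = 52228983/157898965 - 19080 = -3012660023217/157898965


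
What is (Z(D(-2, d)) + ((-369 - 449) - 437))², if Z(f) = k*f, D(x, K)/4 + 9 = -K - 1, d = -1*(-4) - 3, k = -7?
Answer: 896809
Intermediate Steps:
d = 1 (d = 4 - 3 = 1)
D(x, K) = -40 - 4*K (D(x, K) = -36 + 4*(-K - 1) = -36 + 4*(-1 - K) = -36 + (-4 - 4*K) = -40 - 4*K)
Z(f) = -7*f
(Z(D(-2, d)) + ((-369 - 449) - 437))² = (-7*(-40 - 4*1) + ((-369 - 449) - 437))² = (-7*(-40 - 4) + (-818 - 437))² = (-7*(-44) - 1255)² = (308 - 1255)² = (-947)² = 896809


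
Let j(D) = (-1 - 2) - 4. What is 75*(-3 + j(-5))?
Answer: -750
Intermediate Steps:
j(D) = -7 (j(D) = -3 - 4 = -7)
75*(-3 + j(-5)) = 75*(-3 - 7) = 75*(-10) = -750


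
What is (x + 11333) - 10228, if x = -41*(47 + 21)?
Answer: -1683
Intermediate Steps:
x = -2788 (x = -41*68 = -2788)
(x + 11333) - 10228 = (-2788 + 11333) - 10228 = 8545 - 10228 = -1683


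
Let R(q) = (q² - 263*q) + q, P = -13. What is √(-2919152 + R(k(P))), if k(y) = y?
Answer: 3*I*√323953 ≈ 1707.5*I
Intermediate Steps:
R(q) = q² - 262*q
√(-2919152 + R(k(P))) = √(-2919152 - 13*(-262 - 13)) = √(-2919152 - 13*(-275)) = √(-2919152 + 3575) = √(-2915577) = 3*I*√323953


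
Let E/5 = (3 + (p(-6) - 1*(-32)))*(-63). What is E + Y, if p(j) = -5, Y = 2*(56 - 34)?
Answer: -9406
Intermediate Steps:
Y = 44 (Y = 2*22 = 44)
E = -9450 (E = 5*((3 + (-5 - 1*(-32)))*(-63)) = 5*((3 + (-5 + 32))*(-63)) = 5*((3 + 27)*(-63)) = 5*(30*(-63)) = 5*(-1890) = -9450)
E + Y = -9450 + 44 = -9406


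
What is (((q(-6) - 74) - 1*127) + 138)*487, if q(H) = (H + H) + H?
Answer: -39447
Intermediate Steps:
q(H) = 3*H (q(H) = 2*H + H = 3*H)
(((q(-6) - 74) - 1*127) + 138)*487 = (((3*(-6) - 74) - 1*127) + 138)*487 = (((-18 - 74) - 127) + 138)*487 = ((-92 - 127) + 138)*487 = (-219 + 138)*487 = -81*487 = -39447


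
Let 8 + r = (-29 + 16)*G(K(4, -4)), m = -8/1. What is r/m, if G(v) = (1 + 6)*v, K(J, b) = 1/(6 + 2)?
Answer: 155/64 ≈ 2.4219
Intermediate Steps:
K(J, b) = ⅛ (K(J, b) = 1/8 = ⅛)
G(v) = 7*v
m = -8 (m = -8*1 = -8)
r = -155/8 (r = -8 + (-29 + 16)*(7*(⅛)) = -8 - 13*7/8 = -8 - 91/8 = -155/8 ≈ -19.375)
r/m = -155/8/(-8) = -⅛*(-155/8) = 155/64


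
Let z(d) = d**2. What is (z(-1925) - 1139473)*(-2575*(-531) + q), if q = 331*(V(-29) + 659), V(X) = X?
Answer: 4043883459960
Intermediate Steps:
q = 208530 (q = 331*(-29 + 659) = 331*630 = 208530)
(z(-1925) - 1139473)*(-2575*(-531) + q) = ((-1925)**2 - 1139473)*(-2575*(-531) + 208530) = (3705625 - 1139473)*(1367325 + 208530) = 2566152*1575855 = 4043883459960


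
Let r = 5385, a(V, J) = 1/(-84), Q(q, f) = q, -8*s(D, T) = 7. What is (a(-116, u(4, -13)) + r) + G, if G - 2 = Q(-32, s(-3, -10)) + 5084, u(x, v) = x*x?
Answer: 876875/84 ≈ 10439.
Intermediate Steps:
u(x, v) = x²
s(D, T) = -7/8 (s(D, T) = -⅛*7 = -7/8)
a(V, J) = -1/84
G = 5054 (G = 2 + (-32 + 5084) = 2 + 5052 = 5054)
(a(-116, u(4, -13)) + r) + G = (-1/84 + 5385) + 5054 = 452339/84 + 5054 = 876875/84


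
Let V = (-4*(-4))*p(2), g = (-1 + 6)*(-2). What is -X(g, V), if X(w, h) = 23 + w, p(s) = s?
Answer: -13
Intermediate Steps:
g = -10 (g = 5*(-2) = -10)
V = 32 (V = -4*(-4)*2 = 16*2 = 32)
-X(g, V) = -(23 - 10) = -1*13 = -13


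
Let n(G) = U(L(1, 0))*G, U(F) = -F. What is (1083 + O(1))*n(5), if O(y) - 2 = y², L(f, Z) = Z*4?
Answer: 0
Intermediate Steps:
L(f, Z) = 4*Z
O(y) = 2 + y²
n(G) = 0 (n(G) = (-4*0)*G = (-1*0)*G = 0*G = 0)
(1083 + O(1))*n(5) = (1083 + (2 + 1²))*0 = (1083 + (2 + 1))*0 = (1083 + 3)*0 = 1086*0 = 0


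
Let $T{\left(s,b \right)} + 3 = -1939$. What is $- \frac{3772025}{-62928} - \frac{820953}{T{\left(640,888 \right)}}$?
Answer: $\frac{29493101467}{61103088} \approx 482.68$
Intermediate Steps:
$T{\left(s,b \right)} = -1942$ ($T{\left(s,b \right)} = -3 - 1939 = -1942$)
$- \frac{3772025}{-62928} - \frac{820953}{T{\left(640,888 \right)}} = - \frac{3772025}{-62928} - \frac{820953}{-1942} = \left(-3772025\right) \left(- \frac{1}{62928}\right) - - \frac{820953}{1942} = \frac{3772025}{62928} + \frac{820953}{1942} = \frac{29493101467}{61103088}$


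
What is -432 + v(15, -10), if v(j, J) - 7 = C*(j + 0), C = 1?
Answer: -410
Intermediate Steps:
v(j, J) = 7 + j (v(j, J) = 7 + 1*(j + 0) = 7 + 1*j = 7 + j)
-432 + v(15, -10) = -432 + (7 + 15) = -432 + 22 = -410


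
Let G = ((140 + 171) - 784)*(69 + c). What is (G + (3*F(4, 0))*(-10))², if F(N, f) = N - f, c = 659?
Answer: 118655447296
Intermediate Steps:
G = -344344 (G = ((140 + 171) - 784)*(69 + 659) = (311 - 784)*728 = -473*728 = -344344)
(G + (3*F(4, 0))*(-10))² = (-344344 + (3*(4 - 1*0))*(-10))² = (-344344 + (3*(4 + 0))*(-10))² = (-344344 + (3*4)*(-10))² = (-344344 + 12*(-10))² = (-344344 - 120)² = (-344464)² = 118655447296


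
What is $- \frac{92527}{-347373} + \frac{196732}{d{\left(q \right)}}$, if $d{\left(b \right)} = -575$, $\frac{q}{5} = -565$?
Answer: $- \frac{68286182011}{199739475} \approx -341.88$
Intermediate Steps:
$q = -2825$ ($q = 5 \left(-565\right) = -2825$)
$- \frac{92527}{-347373} + \frac{196732}{d{\left(q \right)}} = - \frac{92527}{-347373} + \frac{196732}{-575} = \left(-92527\right) \left(- \frac{1}{347373}\right) + 196732 \left(- \frac{1}{575}\right) = \frac{92527}{347373} - \frac{196732}{575} = - \frac{68286182011}{199739475}$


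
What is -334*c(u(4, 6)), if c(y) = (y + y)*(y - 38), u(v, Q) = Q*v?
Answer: 224448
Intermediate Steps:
c(y) = 2*y*(-38 + y) (c(y) = (2*y)*(-38 + y) = 2*y*(-38 + y))
-334*c(u(4, 6)) = -668*6*4*(-38 + 6*4) = -668*24*(-38 + 24) = -668*24*(-14) = -334*(-672) = 224448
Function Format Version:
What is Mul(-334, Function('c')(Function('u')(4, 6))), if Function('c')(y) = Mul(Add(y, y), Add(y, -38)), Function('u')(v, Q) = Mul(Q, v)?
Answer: 224448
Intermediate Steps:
Function('c')(y) = Mul(2, y, Add(-38, y)) (Function('c')(y) = Mul(Mul(2, y), Add(-38, y)) = Mul(2, y, Add(-38, y)))
Mul(-334, Function('c')(Function('u')(4, 6))) = Mul(-334, Mul(2, Mul(6, 4), Add(-38, Mul(6, 4)))) = Mul(-334, Mul(2, 24, Add(-38, 24))) = Mul(-334, Mul(2, 24, -14)) = Mul(-334, -672) = 224448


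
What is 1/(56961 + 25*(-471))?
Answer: 1/45186 ≈ 2.2131e-5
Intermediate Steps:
1/(56961 + 25*(-471)) = 1/(56961 - 11775) = 1/45186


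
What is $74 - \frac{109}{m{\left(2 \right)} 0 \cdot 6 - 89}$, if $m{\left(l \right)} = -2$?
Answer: $\frac{6695}{89} \approx 75.225$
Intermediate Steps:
$74 - \frac{109}{m{\left(2 \right)} 0 \cdot 6 - 89} = 74 - \frac{109}{\left(-2\right) 0 \cdot 6 - 89} = 74 - \frac{109}{0 \cdot 6 - 89} = 74 - \frac{109}{0 - 89} = 74 - \frac{109}{-89} = 74 - - \frac{109}{89} = 74 + \frac{109}{89} = \frac{6695}{89}$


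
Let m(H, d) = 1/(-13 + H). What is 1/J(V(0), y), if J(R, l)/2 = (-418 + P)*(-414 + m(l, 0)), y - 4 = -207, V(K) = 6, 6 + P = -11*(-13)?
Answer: 108/25128425 ≈ 4.2979e-6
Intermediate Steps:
P = 137 (P = -6 - 11*(-13) = -6 + 143 = 137)
y = -203 (y = 4 - 207 = -203)
J(R, l) = 232668 - 562/(-13 + l) (J(R, l) = 2*((-418 + 137)*(-414 + 1/(-13 + l))) = 2*(-281*(-414 + 1/(-13 + l))) = 2*(116334 - 281/(-13 + l)) = 232668 - 562/(-13 + l))
1/J(V(0), y) = 1/(562*(-5383 + 414*(-203))/(-13 - 203)) = 1/(562*(-5383 - 84042)/(-216)) = 1/(562*(-1/216)*(-89425)) = 1/(25128425/108) = 108/25128425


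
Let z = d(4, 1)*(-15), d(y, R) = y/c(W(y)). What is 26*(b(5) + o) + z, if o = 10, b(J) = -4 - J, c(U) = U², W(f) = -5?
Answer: 118/5 ≈ 23.600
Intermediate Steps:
d(y, R) = y/25 (d(y, R) = y/((-5)²) = y/25)
z = -12/5 (z = ((1/25)*4)*(-15) = (4/25)*(-15) = -12/5 ≈ -2.4000)
26*(b(5) + o) + z = 26*((-4 - 1*5) + 10) - 12/5 = 26*((-4 - 5) + 10) - 12/5 = 26*(-9 + 10) - 12/5 = 26*1 - 12/5 = 26 - 12/5 = 118/5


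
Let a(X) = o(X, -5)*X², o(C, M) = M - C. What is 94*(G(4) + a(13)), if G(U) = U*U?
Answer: -284444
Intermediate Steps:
G(U) = U²
a(X) = X²*(-5 - X) (a(X) = (-5 - X)*X² = X²*(-5 - X))
94*(G(4) + a(13)) = 94*(4² + 13²*(-5 - 1*13)) = 94*(16 + 169*(-5 - 13)) = 94*(16 + 169*(-18)) = 94*(16 - 3042) = 94*(-3026) = -284444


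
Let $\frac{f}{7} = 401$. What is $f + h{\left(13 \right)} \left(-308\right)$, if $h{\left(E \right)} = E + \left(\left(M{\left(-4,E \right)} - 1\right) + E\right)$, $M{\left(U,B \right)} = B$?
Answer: $-8897$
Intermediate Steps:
$f = 2807$ ($f = 7 \cdot 401 = 2807$)
$h{\left(E \right)} = -1 + 3 E$ ($h{\left(E \right)} = E + \left(\left(E - 1\right) + E\right) = E + \left(\left(-1 + E\right) + E\right) = E + \left(-1 + 2 E\right) = -1 + 3 E$)
$f + h{\left(13 \right)} \left(-308\right) = 2807 + \left(-1 + 3 \cdot 13\right) \left(-308\right) = 2807 + \left(-1 + 39\right) \left(-308\right) = 2807 + 38 \left(-308\right) = 2807 - 11704 = -8897$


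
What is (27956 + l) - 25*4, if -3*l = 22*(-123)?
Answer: 28758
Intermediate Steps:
l = 902 (l = -22*(-123)/3 = -⅓*(-2706) = 902)
(27956 + l) - 25*4 = (27956 + 902) - 25*4 = 28858 - 100 = 28758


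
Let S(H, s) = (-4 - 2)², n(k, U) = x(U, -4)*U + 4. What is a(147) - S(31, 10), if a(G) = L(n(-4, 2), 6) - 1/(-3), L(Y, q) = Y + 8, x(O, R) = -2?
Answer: -83/3 ≈ -27.667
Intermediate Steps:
n(k, U) = 4 - 2*U (n(k, U) = -2*U + 4 = 4 - 2*U)
L(Y, q) = 8 + Y
S(H, s) = 36 (S(H, s) = (-6)² = 36)
a(G) = 25/3 (a(G) = (8 + (4 - 2*2)) - 1/(-3) = (8 + (4 - 4)) - 1*(-⅓) = (8 + 0) + ⅓ = 8 + ⅓ = 25/3)
a(147) - S(31, 10) = 25/3 - 1*36 = 25/3 - 36 = -83/3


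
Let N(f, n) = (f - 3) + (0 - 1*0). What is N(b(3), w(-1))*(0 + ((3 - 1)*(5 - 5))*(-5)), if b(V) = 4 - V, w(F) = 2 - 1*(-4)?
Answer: 0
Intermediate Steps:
w(F) = 6 (w(F) = 2 + 4 = 6)
N(f, n) = -3 + f (N(f, n) = (-3 + f) + (0 + 0) = (-3 + f) + 0 = -3 + f)
N(b(3), w(-1))*(0 + ((3 - 1)*(5 - 5))*(-5)) = (-3 + (4 - 1*3))*(0 + ((3 - 1)*(5 - 5))*(-5)) = (-3 + (4 - 3))*(0 + (2*0)*(-5)) = (-3 + 1)*(0 + 0*(-5)) = -2*(0 + 0) = -2*0 = 0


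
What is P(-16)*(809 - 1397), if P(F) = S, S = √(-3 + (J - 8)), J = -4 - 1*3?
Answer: -1764*I*√2 ≈ -2494.7*I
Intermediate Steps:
J = -7 (J = -4 - 3 = -7)
S = 3*I*√2 (S = √(-3 + (-7 - 8)) = √(-3 - 15) = √(-18) = 3*I*√2 ≈ 4.2426*I)
P(F) = 3*I*√2
P(-16)*(809 - 1397) = (3*I*√2)*(809 - 1397) = (3*I*√2)*(-588) = -1764*I*√2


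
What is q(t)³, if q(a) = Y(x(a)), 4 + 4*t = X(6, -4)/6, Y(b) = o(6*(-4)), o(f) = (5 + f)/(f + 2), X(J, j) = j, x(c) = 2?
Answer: 6859/10648 ≈ 0.64416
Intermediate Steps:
o(f) = (5 + f)/(2 + f)
Y(b) = 19/22 (Y(b) = (5 + 6*(-4))/(2 + 6*(-4)) = (5 - 24)/(2 - 24) = -19/(-22) = -1/22*(-19) = 19/22)
t = -7/6 (t = -1 + (-4/6)/4 = -1 + (-4*⅙)/4 = -1 + (¼)*(-⅔) = -1 - ⅙ = -7/6 ≈ -1.1667)
q(a) = 19/22
q(t)³ = (19/22)³ = 6859/10648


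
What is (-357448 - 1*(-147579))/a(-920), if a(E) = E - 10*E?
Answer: -209869/8280 ≈ -25.346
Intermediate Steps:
a(E) = -9*E
(-357448 - 1*(-147579))/a(-920) = (-357448 - 1*(-147579))/((-9*(-920))) = (-357448 + 147579)/8280 = -209869*1/8280 = -209869/8280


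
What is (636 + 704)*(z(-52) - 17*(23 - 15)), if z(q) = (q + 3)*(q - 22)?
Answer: 4676600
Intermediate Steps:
z(q) = (-22 + q)*(3 + q) (z(q) = (3 + q)*(-22 + q) = (-22 + q)*(3 + q))
(636 + 704)*(z(-52) - 17*(23 - 15)) = (636 + 704)*((-66 + (-52)**2 - 19*(-52)) - 17*(23 - 15)) = 1340*((-66 + 2704 + 988) - 17*8) = 1340*(3626 - 136) = 1340*3490 = 4676600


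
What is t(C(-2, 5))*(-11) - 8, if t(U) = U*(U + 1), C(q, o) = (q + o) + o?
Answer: -800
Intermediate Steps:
C(q, o) = q + 2*o (C(q, o) = (o + q) + o = q + 2*o)
t(U) = U*(1 + U)
t(C(-2, 5))*(-11) - 8 = ((-2 + 2*5)*(1 + (-2 + 2*5)))*(-11) - 8 = ((-2 + 10)*(1 + (-2 + 10)))*(-11) - 8 = (8*(1 + 8))*(-11) - 8 = (8*9)*(-11) - 8 = 72*(-11) - 8 = -792 - 8 = -800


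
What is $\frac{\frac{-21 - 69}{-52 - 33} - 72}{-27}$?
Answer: $\frac{134}{51} \approx 2.6274$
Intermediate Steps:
$\frac{\frac{-21 - 69}{-52 - 33} - 72}{-27} = - \frac{- \frac{90}{-85} - 72}{27} = - \frac{\left(-90\right) \left(- \frac{1}{85}\right) - 72}{27} = - \frac{\frac{18}{17} - 72}{27} = \left(- \frac{1}{27}\right) \left(- \frac{1206}{17}\right) = \frac{134}{51}$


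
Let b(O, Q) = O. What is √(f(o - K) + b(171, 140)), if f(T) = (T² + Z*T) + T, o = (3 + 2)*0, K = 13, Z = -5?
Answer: 14*√2 ≈ 19.799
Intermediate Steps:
o = 0 (o = 5*0 = 0)
f(T) = T² - 4*T (f(T) = (T² - 5*T) + T = T² - 4*T)
√(f(o - K) + b(171, 140)) = √((0 - 1*13)*(-4 + (0 - 1*13)) + 171) = √((0 - 13)*(-4 + (0 - 13)) + 171) = √(-13*(-4 - 13) + 171) = √(-13*(-17) + 171) = √(221 + 171) = √392 = 14*√2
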